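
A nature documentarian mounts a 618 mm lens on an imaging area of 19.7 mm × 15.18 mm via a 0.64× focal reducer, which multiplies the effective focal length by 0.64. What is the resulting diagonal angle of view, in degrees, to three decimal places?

Effective focal length f = 618 × 0.64 = 395.52 mm.
Sensor diagonal = √(19.7² + 15.18²) = √618.5224 ≈ 24.8701 mm.
α = 2·arctan(24.870 / (2 × 395.52)) = 2·arctan(0.03144) ≈ 3.6015°.

3.602°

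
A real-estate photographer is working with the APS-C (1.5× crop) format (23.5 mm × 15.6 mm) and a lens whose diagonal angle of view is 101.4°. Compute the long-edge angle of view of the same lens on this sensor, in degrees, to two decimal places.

91.02°

Sensor diagonal = √(23.5² + 15.6²) = √795.6100 ≈ 28.2066 mm.
From the diagonal AOV: f = 28.2066 / (2·tan(50.7°)) = 28.2066 / 2.44352 ≈ 11.5434 mm.
Long-edge AOV = 2·arctan(23.5 / (2 × 11.5434)) = 2·arctan(1.01790) ≈ 91.0163°.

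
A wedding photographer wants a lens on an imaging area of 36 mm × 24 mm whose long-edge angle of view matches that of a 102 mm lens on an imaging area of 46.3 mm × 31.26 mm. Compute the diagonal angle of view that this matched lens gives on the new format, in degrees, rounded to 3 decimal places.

Equal long-edge AOV ⇒ f₂ = f₁ · 36/46.3 = 102 × 0.77754 ≈ 79.3089 mm.
Sensor diagonal = √(36² + 24²) = √1872.0000 ≈ 43.2666 mm.
Diagonal AOV on the new format = 2·arctan(43.2666 / (2 × 79.3089)) = 2·arctan(0.27277) ≈ 30.5151°.

30.515°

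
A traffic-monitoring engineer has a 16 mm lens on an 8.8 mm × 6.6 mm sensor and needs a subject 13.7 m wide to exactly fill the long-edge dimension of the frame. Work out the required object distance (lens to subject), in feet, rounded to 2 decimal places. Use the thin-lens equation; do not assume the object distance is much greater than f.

W: 13.7 m = 13700 mm.
Magnification m = w/W = dᵢ/dₒ; combined with 1/f = 1/dₒ + 1/dᵢ this gives dₒ = f·(1 + W/w).
dₒ = 16 mm × (1 + 13700/8.8) = 16 × 1557.8182 ≈ 24925.091 mm = 24925.091/304.8 ft = 81.7752 ft.

81.78 ft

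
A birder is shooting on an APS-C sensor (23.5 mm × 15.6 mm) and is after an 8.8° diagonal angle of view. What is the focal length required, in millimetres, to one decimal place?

Sensor diagonal = √(23.5² + 15.6²) = √795.6100 ≈ 28.2066 mm.
From α = 2·arctan(d/2f) we get f = d / (2·tan(α/2)).
With d = 28.2066 mm and α/2 = 4.4°, tan(α/2) ≈ 0.07695, so f ≈ 28.2066 / 0.15389 ≈ 183.2885 mm.

183.3 mm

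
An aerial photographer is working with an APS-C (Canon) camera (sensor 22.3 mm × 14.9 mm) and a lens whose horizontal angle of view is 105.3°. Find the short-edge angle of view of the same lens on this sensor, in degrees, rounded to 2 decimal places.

From the horizontal AOV: f = 22.3 / (2·tan(52.65°)) = 22.3 / 2.62063 ≈ 8.5094 mm.
Short-edge AOV = 2·arctan(14.9 / (2 × 8.5094)) = 2·arctan(0.87550) ≈ 82.4044°.

82.40°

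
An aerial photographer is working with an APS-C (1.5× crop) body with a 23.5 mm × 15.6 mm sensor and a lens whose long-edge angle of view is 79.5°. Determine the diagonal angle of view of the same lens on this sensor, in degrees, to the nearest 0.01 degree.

From the long-edge AOV: f = 23.5 / (2·tan(39.75°)) = 23.5 / 1.66338 ≈ 14.1278 mm.
Sensor diagonal = √(23.5² + 15.6²) = √795.6100 ≈ 28.2066 mm.
Diagonal AOV = 2·arctan(28.2066 / (2 × 14.1278)) = 2·arctan(0.99826) ≈ 89.9003°.

89.90°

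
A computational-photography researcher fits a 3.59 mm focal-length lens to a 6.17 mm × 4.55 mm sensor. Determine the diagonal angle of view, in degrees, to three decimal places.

93.752°

Sensor diagonal = √(6.17² + 4.55²) = √58.7714 ≈ 7.6663 mm.
Angle of view α = 2·arctan(d/2f) with d = 7.6663 mm and f = 3.59 mm.
d/2f = 1.06772; arctan(1.06772) ≈ 46.8759°, so α ≈ 93.7518°.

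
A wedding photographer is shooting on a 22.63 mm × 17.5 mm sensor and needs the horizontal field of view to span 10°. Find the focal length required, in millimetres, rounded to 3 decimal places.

129.331 mm

From α = 2·arctan(w/2f) we get f = w / (2·tan(α/2)).
With w = 22.63 mm and α/2 = 5°, tan(α/2) ≈ 0.08749, so f ≈ 22.63 / 0.17498 ≈ 129.3310 mm.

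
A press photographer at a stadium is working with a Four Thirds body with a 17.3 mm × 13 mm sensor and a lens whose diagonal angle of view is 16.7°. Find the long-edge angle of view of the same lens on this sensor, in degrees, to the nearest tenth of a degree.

13.4°

Sensor diagonal = √(17.3² + 13²) = √468.2900 ≈ 21.6400 mm.
From the diagonal AOV: f = 21.6400 / (2·tan(8.35°)) = 21.6400 / 0.29355 ≈ 73.7180 mm.
Long-edge AOV = 2·arctan(17.3 / (2 × 73.7180)) = 2·arctan(0.11734) ≈ 13.3849°.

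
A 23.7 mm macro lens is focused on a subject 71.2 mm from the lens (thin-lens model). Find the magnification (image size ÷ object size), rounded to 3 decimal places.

0.499×

Thin lens: 1/f = 1/dₒ + 1/dᵢ → 1/dᵢ = 1/23.7 − 1/71.2 = 0.0281491 mm⁻¹, so dᵢ ≈ 35.5251 mm.
Magnification m = dᵢ/dₒ = 35.5251/71.2 ≈ 0.49895.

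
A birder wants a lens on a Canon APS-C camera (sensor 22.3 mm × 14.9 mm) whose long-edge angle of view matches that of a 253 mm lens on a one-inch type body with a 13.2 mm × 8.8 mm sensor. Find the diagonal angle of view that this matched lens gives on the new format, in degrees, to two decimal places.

3.59°

Equal long-edge AOV ⇒ f₂ = f₁ · 22.3/13.2 = 253 × 1.68939 ≈ 427.4167 mm.
Sensor diagonal = √(22.3² + 14.9²) = √719.3000 ≈ 26.8198 mm.
Diagonal AOV on the new format = 2·arctan(26.8198 / (2 × 427.4167)) = 2·arctan(0.03137) ≈ 3.5940°.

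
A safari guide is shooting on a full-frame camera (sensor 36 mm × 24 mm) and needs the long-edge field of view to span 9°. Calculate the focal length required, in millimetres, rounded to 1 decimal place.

228.7 mm

From α = 2·arctan(w/2f) we get f = w / (2·tan(α/2)).
With w = 36 mm and α/2 = 4.5°, tan(α/2) ≈ 0.07870, so f ≈ 36 / 0.15740 ≈ 228.7117 mm.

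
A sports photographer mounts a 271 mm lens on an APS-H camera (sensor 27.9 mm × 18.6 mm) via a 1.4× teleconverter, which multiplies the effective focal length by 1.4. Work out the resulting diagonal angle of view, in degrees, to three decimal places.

5.061°

Effective focal length f = 271 × 1.4 = 379.4 mm.
Sensor diagonal = √(27.9² + 18.6²) = √1124.3700 ≈ 33.5316 mm.
α = 2·arctan(33.532 / (2 × 379.4)) = 2·arctan(0.04419) ≈ 5.0605°.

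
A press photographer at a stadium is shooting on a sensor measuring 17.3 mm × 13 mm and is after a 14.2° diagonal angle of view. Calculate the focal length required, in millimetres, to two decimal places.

86.87 mm

Sensor diagonal = √(17.3² + 13²) = √468.2900 ≈ 21.6400 mm.
From α = 2·arctan(d/2f) we get f = d / (2·tan(α/2)).
With d = 21.6400 mm and α/2 = 7.1°, tan(α/2) ≈ 0.12456, so f ≈ 21.6400 / 0.24911 ≈ 86.8682 mm.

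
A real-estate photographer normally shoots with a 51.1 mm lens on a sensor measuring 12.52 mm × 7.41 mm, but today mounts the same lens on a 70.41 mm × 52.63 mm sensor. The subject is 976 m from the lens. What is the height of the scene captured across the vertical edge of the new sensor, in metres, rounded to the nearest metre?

1005 m

The focal length stays 51.1 mm; the relevant sensor dimension is now h = 52.63 mm. Object distance dₒ = 976 m = 976000 mm.
Thin-lens field height W = h·(dₒ − f)/f = 52.63 × (976000 − 51.1)/51.1 ≈ 1005170.071 mm = 1005.17 m.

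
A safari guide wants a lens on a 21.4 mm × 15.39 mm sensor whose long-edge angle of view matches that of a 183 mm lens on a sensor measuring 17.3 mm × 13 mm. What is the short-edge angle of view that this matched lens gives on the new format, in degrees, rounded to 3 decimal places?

3.894°

Equal long-edge AOV ⇒ f₂ = f₁ · 21.4/17.3 = 183 × 1.23699 ≈ 226.3699 mm.
Short-edge AOV on the new format = 2·arctan(15.39 / (2 × 226.3699)) = 2·arctan(0.03399) ≈ 3.8938°.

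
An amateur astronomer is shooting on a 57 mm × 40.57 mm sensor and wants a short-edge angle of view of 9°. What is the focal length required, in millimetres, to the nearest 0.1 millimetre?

257.7 mm

From α = 2·arctan(h/2f) we get f = h / (2·tan(α/2)).
With h = 40.57 mm and α/2 = 4.5°, tan(α/2) ≈ 0.07870, so f ≈ 40.57 / 0.15740 ≈ 257.7454 mm.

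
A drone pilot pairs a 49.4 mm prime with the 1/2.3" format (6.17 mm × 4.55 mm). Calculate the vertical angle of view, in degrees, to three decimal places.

Angle of view α = 2·arctan(h/2f) with h = 4.55 mm and f = 49.4 mm.
h/2f = 0.04605; arctan(0.04605) ≈ 2.6368°, so α ≈ 5.2735°.

5.274°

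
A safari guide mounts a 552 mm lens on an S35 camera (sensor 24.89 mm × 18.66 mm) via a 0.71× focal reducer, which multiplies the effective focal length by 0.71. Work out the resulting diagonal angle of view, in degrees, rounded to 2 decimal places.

4.55°

Effective focal length f = 552 × 0.71 = 391.92 mm.
Sensor diagonal = √(24.89² + 18.66²) = √967.7077 ≈ 31.1080 mm.
α = 2·arctan(31.108 / (2 × 391.92)) = 2·arctan(0.03969) ≈ 4.5454°.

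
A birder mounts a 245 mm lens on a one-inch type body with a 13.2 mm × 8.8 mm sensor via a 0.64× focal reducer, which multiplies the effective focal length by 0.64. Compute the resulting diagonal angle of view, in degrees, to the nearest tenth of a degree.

Effective focal length f = 245 × 0.64 = 156.8 mm.
Sensor diagonal = √(13.2² + 8.8²) = √251.6800 ≈ 15.8644 mm.
α = 2·arctan(15.864 / (2 × 156.8)) = 2·arctan(0.05059) ≈ 5.7920°.

5.8°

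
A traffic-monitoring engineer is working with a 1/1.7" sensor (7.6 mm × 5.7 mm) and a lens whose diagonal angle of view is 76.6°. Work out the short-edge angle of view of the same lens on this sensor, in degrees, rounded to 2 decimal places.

Sensor diagonal = √(7.6² + 5.7²) = √90.2500 ≈ 9.5000 mm.
From the diagonal AOV: f = 9.5000 / (2·tan(38.3°)) = 9.5000 / 1.57950 ≈ 6.0145 mm.
Short-edge AOV = 2·arctan(5.7 / (2 × 6.0145)) = 2·arctan(0.47385) ≈ 50.7080°.

50.71°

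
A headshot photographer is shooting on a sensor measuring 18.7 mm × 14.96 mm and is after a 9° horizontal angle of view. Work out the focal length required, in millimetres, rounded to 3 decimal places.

From α = 2·arctan(w/2f) we get f = w / (2·tan(α/2)).
With w = 18.7 mm and α/2 = 4.5°, tan(α/2) ≈ 0.07870, so f ≈ 18.7 / 0.15740 ≈ 118.8030 mm.

118.803 mm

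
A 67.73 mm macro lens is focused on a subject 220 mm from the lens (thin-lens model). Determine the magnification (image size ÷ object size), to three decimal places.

Thin lens: 1/f = 1/dₒ + 1/dᵢ → 1/dᵢ = 1/67.73 − 1/220 = 0.0102191 mm⁻¹, so dᵢ ≈ 97.8564 mm.
Magnification m = dᵢ/dₒ = 97.8564/220 ≈ 0.44480.

0.445×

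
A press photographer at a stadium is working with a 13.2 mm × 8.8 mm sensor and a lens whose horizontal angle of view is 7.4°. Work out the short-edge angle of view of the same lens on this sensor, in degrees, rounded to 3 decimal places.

4.937°

From the horizontal AOV: f = 13.2 / (2·tan(3.7°)) = 13.2 / 0.12933 ≈ 102.0612 mm.
Short-edge AOV = 2·arctan(8.8 / (2 × 102.0612)) = 2·arctan(0.04311) ≈ 4.9371°.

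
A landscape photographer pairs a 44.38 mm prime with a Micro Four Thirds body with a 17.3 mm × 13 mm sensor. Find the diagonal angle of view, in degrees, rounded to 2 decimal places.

Sensor diagonal = √(17.3² + 13²) = √468.2900 ≈ 21.6400 mm.
Angle of view α = 2·arctan(d/2f) with d = 21.6400 mm and f = 44.38 mm.
d/2f = 0.24380; arctan(0.24380) ≈ 13.7016°, so α ≈ 27.4032°.

27.40°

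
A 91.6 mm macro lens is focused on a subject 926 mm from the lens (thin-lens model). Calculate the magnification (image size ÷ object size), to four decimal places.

Thin lens: 1/f = 1/dₒ + 1/dᵢ → 1/dᵢ = 1/91.6 − 1/926 = 0.0098371 mm⁻¹, so dᵢ ≈ 101.6558 mm.
Magnification m = dᵢ/dₒ = 101.6558/926 ≈ 0.10978.

0.1098×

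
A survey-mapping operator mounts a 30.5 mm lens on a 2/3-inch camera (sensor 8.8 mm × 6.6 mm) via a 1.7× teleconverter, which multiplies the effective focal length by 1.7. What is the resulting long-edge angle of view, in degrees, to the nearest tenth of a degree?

Effective focal length f = 30.5 × 1.7 = 51.85 mm.
α = 2·arctan(8.8 / (2 × 51.85)) = 2·arctan(0.08486) ≈ 9.7010°.

9.7°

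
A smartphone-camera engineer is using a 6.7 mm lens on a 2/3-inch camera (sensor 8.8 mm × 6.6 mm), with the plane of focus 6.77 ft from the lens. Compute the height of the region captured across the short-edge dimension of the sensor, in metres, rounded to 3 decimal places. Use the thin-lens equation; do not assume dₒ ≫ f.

dₒ: 6.77 ft × 304.8 mm/ft = 2063.50 mm.
Similar triangles through the lens centre give W/dₒ = h/dᵢ; with 1/f = 1/dₒ + 1/dᵢ this gives W = h·(dₒ − f)/f.
W = 6.6 mm × (2063.5 − 6.7) / 6.7 = 6.6 × 306.9845 ≈ 2026.097 mm = 2.0261 m.

2.026 m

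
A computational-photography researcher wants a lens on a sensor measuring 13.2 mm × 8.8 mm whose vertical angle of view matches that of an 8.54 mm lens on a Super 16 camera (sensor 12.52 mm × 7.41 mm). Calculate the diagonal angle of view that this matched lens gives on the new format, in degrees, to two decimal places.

Equal vertical AOV ⇒ f₂ = f₁ · 8.8/7.41 = 8.54 × 1.18758 ≈ 10.1420 mm.
Sensor diagonal = √(13.2² + 8.8²) = √251.6800 ≈ 15.8644 mm.
Diagonal AOV on the new format = 2·arctan(15.8644 / (2 × 10.1420)) = 2·arctan(0.78212) ≈ 76.0592°.

76.06°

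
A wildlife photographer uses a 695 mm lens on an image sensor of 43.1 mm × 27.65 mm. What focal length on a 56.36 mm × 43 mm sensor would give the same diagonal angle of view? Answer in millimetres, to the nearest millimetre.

Sensor diagonal = √(43.1² + 27.65²) = √2622.1325 ≈ 51.2068 mm.
Sensor diagonal = √(56.36² + 43²) = √5025.4496 ≈ 70.8904 mm.
Equal angle of view means equal diagonal/f ratio, so f₂ = f₁ · (diagonal₂/diagonal₁) = 695 × 70.8904/51.2068.
f₂ = 695 × 1.38440 ≈ 962.155 mm.

962 mm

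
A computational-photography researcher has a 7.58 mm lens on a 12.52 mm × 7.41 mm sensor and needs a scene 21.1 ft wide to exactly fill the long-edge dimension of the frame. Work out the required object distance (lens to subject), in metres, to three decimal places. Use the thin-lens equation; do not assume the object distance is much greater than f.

3.901 m

W: 21.1 ft × 304.8 mm/ft = 6431.28 mm.
Magnification m = w/W = dᵢ/dₒ; combined with 1/f = 1/dₒ + 1/dᵢ this gives dₒ = f·(1 + W/w).
dₒ = 7.58 mm × (1 + 6431.28/12.52) = 7.58 × 514.6805 ≈ 3901.278 mm = 3.90128 m.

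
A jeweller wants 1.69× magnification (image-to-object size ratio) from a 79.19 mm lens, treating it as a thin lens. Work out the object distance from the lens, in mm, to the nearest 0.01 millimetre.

With m = dᵢ/dₒ and 1/f = 1/dₒ + 1/dᵢ, substituting dᵢ = m·dₒ gives 1/f = (1 + 1/m)/dₒ, hence dₒ = f·(1 + 1/m).
dₒ = 79.19 × (1 + 1/1.69) = 79.19 × 1.59172 ≈ 126.048 mm.

126.05 mm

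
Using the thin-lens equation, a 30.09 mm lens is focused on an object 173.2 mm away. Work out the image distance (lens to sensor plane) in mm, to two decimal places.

36.42 mm

1/dᵢ = 1/f − 1/dₒ = 1/30.09 − 1/173.2 = 0.0274600 mm⁻¹.
dᵢ = 1/0.0274600 ≈ 36.4167 mm.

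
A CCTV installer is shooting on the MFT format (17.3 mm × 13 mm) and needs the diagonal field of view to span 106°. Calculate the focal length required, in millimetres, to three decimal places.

Sensor diagonal = √(17.3² + 13²) = √468.2900 ≈ 21.6400 mm.
From α = 2·arctan(d/2f) we get f = d / (2·tan(α/2)).
With d = 21.6400 mm and α/2 = 53°, tan(α/2) ≈ 1.32704, so f ≈ 21.6400 / 2.65409 ≈ 8.1535 mm.

8.153 mm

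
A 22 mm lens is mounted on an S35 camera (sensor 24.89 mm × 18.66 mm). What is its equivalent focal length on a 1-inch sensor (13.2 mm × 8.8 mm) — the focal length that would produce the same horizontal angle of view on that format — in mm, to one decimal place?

11.7 mm

Equal angle of view means equal width/f ratio, so f₂ = f₁ · (width₂/width₁) = 22 × 13.2/24.89.
f₂ = 22 × 0.53033 ≈ 11.667 mm.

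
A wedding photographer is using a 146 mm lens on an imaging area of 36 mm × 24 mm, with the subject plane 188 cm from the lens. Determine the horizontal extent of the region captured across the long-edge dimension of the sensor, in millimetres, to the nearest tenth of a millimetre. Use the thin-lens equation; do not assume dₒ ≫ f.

427.6 mm

dₒ: 188 cm = 1880 mm.
Similar triangles through the lens centre give W/dₒ = w/dᵢ; with 1/f = 1/dₒ + 1/dᵢ this gives W = w·(dₒ − f)/f.
W = 36 mm × (1880 − 146) / 146 = 36 × 11.8767 ≈ 427.562 mm.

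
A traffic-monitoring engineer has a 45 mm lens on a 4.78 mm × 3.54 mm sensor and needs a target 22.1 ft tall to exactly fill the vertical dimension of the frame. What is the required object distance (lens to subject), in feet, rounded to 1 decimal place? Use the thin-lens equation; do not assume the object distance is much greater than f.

281.1 ft

W: 22.1 ft × 304.8 mm/ft = 6736.08 mm.
Magnification m = h/W = dᵢ/dₒ; combined with 1/f = 1/dₒ + 1/dᵢ this gives dₒ = f·(1 + W/h).
dₒ = 45 mm × (1 + 6736.08/3.54) = 45 × 1903.8474 ≈ 85673.133 mm = 85673.133/304.8 ft = 281.08 ft.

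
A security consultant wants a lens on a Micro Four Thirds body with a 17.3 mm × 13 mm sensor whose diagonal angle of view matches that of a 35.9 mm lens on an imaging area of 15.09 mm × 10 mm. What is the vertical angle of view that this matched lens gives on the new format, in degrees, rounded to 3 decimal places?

17.225°

Sensor diagonal = √(15.09² + 10²) = √327.7081 ≈ 18.1027 mm.
Sensor diagonal = √(17.3² + 13²) = √468.2900 ≈ 21.6400 mm.
Equal diagonal AOV ⇒ f₂ = f₁ · 21.6400/18.1027 = 35.9 × 1.19540 ≈ 42.9149 mm.
Vertical AOV on the new format = 2·arctan(13 / (2 × 42.9149)) = 2·arctan(0.15146) ≈ 17.2254°.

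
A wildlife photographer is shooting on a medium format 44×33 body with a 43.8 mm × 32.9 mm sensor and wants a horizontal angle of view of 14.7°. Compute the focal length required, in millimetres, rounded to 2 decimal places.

From α = 2·arctan(w/2f) we get f = w / (2·tan(α/2)).
With w = 43.8 mm and α/2 = 7.35°, tan(α/2) ≈ 0.12899, so f ≈ 43.8 / 0.25798 ≈ 169.7806 mm.

169.78 mm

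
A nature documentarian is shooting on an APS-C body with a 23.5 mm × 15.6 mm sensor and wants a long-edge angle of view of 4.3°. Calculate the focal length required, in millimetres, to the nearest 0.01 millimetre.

From α = 2·arctan(w/2f) we get f = w / (2·tan(α/2)).
With w = 23.5 mm and α/2 = 2.15°, tan(α/2) ≈ 0.03754, so f ≈ 23.5 / 0.07508 ≈ 312.9811 mm.

312.98 mm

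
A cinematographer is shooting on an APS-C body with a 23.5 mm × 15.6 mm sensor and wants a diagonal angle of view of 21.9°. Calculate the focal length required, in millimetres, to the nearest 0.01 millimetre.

72.89 mm

Sensor diagonal = √(23.5² + 15.6²) = √795.6100 ≈ 28.2066 mm.
From α = 2·arctan(d/2f) we get f = d / (2·tan(α/2)).
With d = 28.2066 mm and α/2 = 10.95°, tan(α/2) ≈ 0.19347, so f ≈ 28.2066 / 0.38695 ≈ 72.8947 mm.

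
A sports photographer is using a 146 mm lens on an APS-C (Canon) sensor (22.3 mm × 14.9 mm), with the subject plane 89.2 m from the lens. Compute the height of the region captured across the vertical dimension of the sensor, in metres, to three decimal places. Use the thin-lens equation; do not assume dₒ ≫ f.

9.088 m

dₒ: 89.2 m = 89200 mm.
Similar triangles through the lens centre give W/dₒ = h/dᵢ; with 1/f = 1/dₒ + 1/dᵢ this gives W = h·(dₒ − f)/f.
W = 14.9 mm × (89200 − 146) / 146 = 14.9 × 609.9589 ≈ 9088.388 mm = 9.08839 m.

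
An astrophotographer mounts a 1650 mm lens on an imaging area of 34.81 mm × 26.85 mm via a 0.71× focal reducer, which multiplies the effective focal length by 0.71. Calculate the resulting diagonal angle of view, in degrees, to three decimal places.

2.150°

Effective focal length f = 1650 × 0.71 = 1171.5 mm.
Sensor diagonal = √(34.81² + 26.85²) = √1932.6586 ≈ 43.9620 mm.
α = 2·arctan(43.962 / (2 × 1171.5)) = 2·arctan(0.01876) ≈ 2.1498°.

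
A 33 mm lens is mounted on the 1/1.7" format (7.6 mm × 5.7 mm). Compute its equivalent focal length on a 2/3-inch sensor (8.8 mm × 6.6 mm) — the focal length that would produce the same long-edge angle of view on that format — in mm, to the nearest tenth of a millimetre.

Equal angle of view means equal width/f ratio, so f₂ = f₁ · (width₂/width₁) = 33 × 8.8/7.6.
f₂ = 33 × 1.15789 ≈ 38.211 mm.

38.2 mm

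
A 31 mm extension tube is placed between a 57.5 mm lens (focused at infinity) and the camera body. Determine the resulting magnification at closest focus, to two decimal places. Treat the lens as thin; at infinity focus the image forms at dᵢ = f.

0.54×

The tube moves the image plane from f to f + e, so dᵢ = 57.5 + 31 = 88.5 mm. Focus is achieved when 1/f = 1/dₒ + 1/dᵢ, giving dₒ = 1/(1/f − 1/(f+e)).
Magnification m = dᵢ/dₒ = (f+e)·(1/f − 1/(f+e)) = e/f = 31/57.5 ≈ 0.5391.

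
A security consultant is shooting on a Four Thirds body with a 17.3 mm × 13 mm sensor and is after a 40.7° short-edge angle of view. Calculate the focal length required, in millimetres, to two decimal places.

From α = 2·arctan(h/2f) we get f = h / (2·tan(α/2)).
With h = 13 mm and α/2 = 20.35°, tan(α/2) ≈ 0.37090, so f ≈ 13 / 0.74181 ≈ 17.5248 mm.

17.52 mm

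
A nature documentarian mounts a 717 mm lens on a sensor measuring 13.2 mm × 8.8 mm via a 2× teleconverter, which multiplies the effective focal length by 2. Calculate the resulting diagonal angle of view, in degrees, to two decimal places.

0.63°

Effective focal length f = 717 × 2 = 1434 mm.
Sensor diagonal = √(13.2² + 8.8²) = √251.6800 ≈ 15.8644 mm.
α = 2·arctan(15.864 / (2 × 1434)) = 2·arctan(0.00553) ≈ 0.6339°.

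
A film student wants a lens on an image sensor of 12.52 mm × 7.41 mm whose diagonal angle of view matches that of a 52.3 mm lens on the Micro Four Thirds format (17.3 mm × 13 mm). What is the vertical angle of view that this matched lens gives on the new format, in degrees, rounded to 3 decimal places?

12.030°

Sensor diagonal = √(17.3² + 13²) = √468.2900 ≈ 21.6400 mm.
Sensor diagonal = √(12.52² + 7.41²) = √211.6585 ≈ 14.5485 mm.
Equal diagonal AOV ⇒ f₂ = f₁ · 14.5485/21.6400 = 52.3 × 0.67230 ≈ 35.1611 mm.
Vertical AOV on the new format = 2·arctan(7.41 / (2 × 35.1611)) = 2·arctan(0.10537) ≈ 12.0304°.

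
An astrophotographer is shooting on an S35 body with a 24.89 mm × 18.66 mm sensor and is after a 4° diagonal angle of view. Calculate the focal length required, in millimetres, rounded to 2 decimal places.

Sensor diagonal = √(24.89² + 18.66²) = √967.7077 ≈ 31.1080 mm.
From α = 2·arctan(d/2f) we get f = d / (2·tan(α/2)).
With d = 31.1080 mm and α/2 = 2°, tan(α/2) ≈ 0.03492, so f ≈ 31.1080 / 0.06984 ≈ 445.4083 mm.

445.41 mm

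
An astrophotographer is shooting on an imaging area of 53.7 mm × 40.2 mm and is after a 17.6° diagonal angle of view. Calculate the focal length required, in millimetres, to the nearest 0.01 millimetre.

Sensor diagonal = √(53.7² + 40.2²) = √4499.7300 ≈ 67.0800 mm.
From α = 2·arctan(d/2f) we get f = d / (2·tan(α/2)).
With d = 67.0800 mm and α/2 = 8.8°, tan(α/2) ≈ 0.15481, so f ≈ 67.0800 / 0.30962 ≈ 216.6553 mm.

216.66 mm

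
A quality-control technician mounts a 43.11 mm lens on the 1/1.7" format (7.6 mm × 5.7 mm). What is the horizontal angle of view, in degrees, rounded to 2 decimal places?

Angle of view α = 2·arctan(w/2f) with w = 7.6 mm and f = 43.11 mm.
w/2f = 0.08815; arctan(0.08815) ≈ 5.0374°, so α ≈ 10.0748°.

10.07°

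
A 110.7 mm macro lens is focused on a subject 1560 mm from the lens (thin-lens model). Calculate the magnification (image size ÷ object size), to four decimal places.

Thin lens: 1/f = 1/dₒ + 1/dᵢ → 1/dᵢ = 1/110.7 − 1/1560 = 0.0083924 mm⁻¹, so dᵢ ≈ 119.1555 mm.
Magnification m = dᵢ/dₒ = 119.1555/1560 ≈ 0.07638.

0.0764×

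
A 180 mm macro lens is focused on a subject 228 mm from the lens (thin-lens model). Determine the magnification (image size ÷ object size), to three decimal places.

Thin lens: 1/f = 1/dₒ + 1/dᵢ → 1/dᵢ = 1/180 − 1/228 = 0.0011696 mm⁻¹, so dᵢ ≈ 855.0000 mm.
Magnification m = dᵢ/dₒ = 855.0000/228 ≈ 3.75000.

3.750×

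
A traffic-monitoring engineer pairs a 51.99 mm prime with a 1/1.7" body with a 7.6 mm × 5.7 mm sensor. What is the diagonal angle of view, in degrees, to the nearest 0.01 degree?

10.44°

Sensor diagonal = √(7.6² + 5.7²) = √90.2500 ≈ 9.5000 mm.
Angle of view α = 2·arctan(d/2f) with d = 9.5000 mm and f = 51.99 mm.
d/2f = 0.09136; arctan(0.09136) ≈ 5.2203°, so α ≈ 10.4405°.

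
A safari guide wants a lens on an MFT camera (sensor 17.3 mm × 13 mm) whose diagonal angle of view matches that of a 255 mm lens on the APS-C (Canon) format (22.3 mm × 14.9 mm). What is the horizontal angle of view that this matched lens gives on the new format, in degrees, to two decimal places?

Sensor diagonal = √(22.3² + 14.9²) = √719.3000 ≈ 26.8198 mm.
Sensor diagonal = √(17.3² + 13²) = √468.2900 ≈ 21.6400 mm.
Equal diagonal AOV ⇒ f₂ = f₁ · 21.6400/26.8198 = 255 × 0.80687 ≈ 205.7513 mm.
Horizontal AOV on the new format = 2·arctan(17.3 / (2 × 205.7513)) = 2·arctan(0.04204) ≈ 4.8147°.

4.81°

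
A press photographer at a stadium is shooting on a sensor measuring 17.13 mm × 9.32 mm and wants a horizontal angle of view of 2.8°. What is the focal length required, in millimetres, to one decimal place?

From α = 2·arctan(w/2f) we get f = w / (2·tan(α/2)).
With w = 17.13 mm and α/2 = 1.4°, tan(α/2) ≈ 0.02444, so f ≈ 17.13 / 0.04888 ≈ 350.4576 mm.

350.5 mm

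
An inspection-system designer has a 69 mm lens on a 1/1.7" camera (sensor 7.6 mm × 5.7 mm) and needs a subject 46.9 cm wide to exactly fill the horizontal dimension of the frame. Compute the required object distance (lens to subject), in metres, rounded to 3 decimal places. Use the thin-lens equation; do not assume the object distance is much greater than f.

4.327 m

W: 46.9 cm = 469 mm.
Magnification m = w/W = dᵢ/dₒ; combined with 1/f = 1/dₒ + 1/dᵢ this gives dₒ = f·(1 + W/w).
dₒ = 69 mm × (1 + 469/7.6) = 69 × 62.7105 ≈ 4327.026 mm = 4.32703 m.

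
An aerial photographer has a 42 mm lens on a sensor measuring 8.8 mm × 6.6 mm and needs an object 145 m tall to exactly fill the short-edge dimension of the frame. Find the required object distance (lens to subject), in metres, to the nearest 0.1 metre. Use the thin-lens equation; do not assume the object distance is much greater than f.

W: 145 m = 145000 mm.
Magnification m = h/W = dᵢ/dₒ; combined with 1/f = 1/dₒ + 1/dᵢ this gives dₒ = f·(1 + W/h).
dₒ = 42 mm × (1 + 145000/6.6) = 42 × 21970.6970 ≈ 922769.273 mm = 922.769 m.

922.8 m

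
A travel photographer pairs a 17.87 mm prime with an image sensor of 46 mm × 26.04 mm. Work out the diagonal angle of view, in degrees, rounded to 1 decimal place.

Sensor diagonal = √(46² + 26.04²) = √2794.0816 ≈ 52.8591 mm.
Angle of view α = 2·arctan(d/2f) with d = 52.8591 mm and f = 17.87 mm.
d/2f = 1.47899; arctan(1.47899) ≈ 55.9359°, so α ≈ 111.8718°.

111.9°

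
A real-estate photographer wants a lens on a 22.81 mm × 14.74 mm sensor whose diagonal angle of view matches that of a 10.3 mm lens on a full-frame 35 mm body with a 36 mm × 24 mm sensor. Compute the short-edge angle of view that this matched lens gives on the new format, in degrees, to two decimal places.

97.48°

Sensor diagonal = √(36² + 24²) = √1872.0000 ≈ 43.2666 mm.
Sensor diagonal = √(22.81² + 14.74²) = √737.5637 ≈ 27.1581 mm.
Equal diagonal AOV ⇒ f₂ = f₁ · 27.1581/43.2666 = 10.3 × 0.62769 ≈ 6.4652 mm.
Short-edge AOV on the new format = 2·arctan(14.74 / (2 × 6.4652)) = 2·arctan(1.13994) ≈ 97.4832°.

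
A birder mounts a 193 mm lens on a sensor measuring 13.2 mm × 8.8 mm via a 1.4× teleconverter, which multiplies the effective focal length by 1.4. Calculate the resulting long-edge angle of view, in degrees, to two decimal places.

Effective focal length f = 193 × 1.4 = 270.2 mm.
α = 2·arctan(13.2 / (2 × 270.2)) = 2·arctan(0.02443) ≈ 2.7985°.

2.80°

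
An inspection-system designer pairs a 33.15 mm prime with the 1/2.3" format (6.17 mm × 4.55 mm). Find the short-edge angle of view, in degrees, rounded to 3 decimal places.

7.852°

Angle of view α = 2·arctan(h/2f) with h = 4.55 mm and f = 33.15 mm.
h/2f = 0.06863; arctan(0.06863) ≈ 3.9259°, so α ≈ 7.8518°.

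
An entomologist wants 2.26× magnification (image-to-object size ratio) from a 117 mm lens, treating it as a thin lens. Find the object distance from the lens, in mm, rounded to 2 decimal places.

168.77 mm

With m = dᵢ/dₒ and 1/f = 1/dₒ + 1/dᵢ, substituting dᵢ = m·dₒ gives 1/f = (1 + 1/m)/dₒ, hence dₒ = f·(1 + 1/m).
dₒ = 117 × (1 + 1/2.26) = 117 × 1.44248 ≈ 168.770 mm.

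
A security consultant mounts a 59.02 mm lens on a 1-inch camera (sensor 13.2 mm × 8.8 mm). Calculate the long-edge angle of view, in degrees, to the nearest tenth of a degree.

12.8°

Angle of view α = 2·arctan(w/2f) with w = 13.2 mm and f = 59.02 mm.
w/2f = 0.11183; arctan(0.11183) ≈ 6.3807°, so α ≈ 12.7614°.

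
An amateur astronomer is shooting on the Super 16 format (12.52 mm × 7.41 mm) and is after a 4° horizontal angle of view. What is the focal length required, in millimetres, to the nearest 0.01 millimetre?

From α = 2·arctan(w/2f) we get f = w / (2·tan(α/2)).
With w = 12.52 mm and α/2 = 2°, tan(α/2) ≈ 0.03492, so f ≈ 12.52 / 0.06984 ≈ 179.2629 mm.

179.26 mm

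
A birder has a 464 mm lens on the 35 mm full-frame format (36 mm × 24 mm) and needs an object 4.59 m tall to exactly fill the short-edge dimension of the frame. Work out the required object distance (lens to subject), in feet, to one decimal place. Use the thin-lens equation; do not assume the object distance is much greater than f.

W: 4.59 m = 4590 mm.
Magnification m = h/W = dᵢ/dₒ; combined with 1/f = 1/dₒ + 1/dᵢ this gives dₒ = f·(1 + W/h).
dₒ = 464 mm × (1 + 4590/24) = 464 × 192.2500 ≈ 89204.000 mm = 89204.000/304.8 ft = 292.664 ft.

292.7 ft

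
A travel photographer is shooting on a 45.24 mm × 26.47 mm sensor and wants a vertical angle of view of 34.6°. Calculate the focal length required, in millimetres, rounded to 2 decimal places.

42.49 mm

From α = 2·arctan(h/2f) we get f = h / (2·tan(α/2)).
With h = 26.47 mm and α/2 = 17.3°, tan(α/2) ≈ 0.31147, so f ≈ 26.47 / 0.62293 ≈ 42.4927 mm.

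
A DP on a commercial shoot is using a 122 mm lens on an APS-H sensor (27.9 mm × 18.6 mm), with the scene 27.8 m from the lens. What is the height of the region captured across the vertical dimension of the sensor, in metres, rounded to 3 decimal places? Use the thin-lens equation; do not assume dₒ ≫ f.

4.220 m

dₒ: 27.8 m = 27800 mm.
Similar triangles through the lens centre give W/dₒ = h/dᵢ; with 1/f = 1/dₒ + 1/dᵢ this gives W = h·(dₒ − f)/f.
W = 18.6 mm × (27800 − 122) / 122 = 18.6 × 226.8689 ≈ 4219.761 mm = 4.21976 m.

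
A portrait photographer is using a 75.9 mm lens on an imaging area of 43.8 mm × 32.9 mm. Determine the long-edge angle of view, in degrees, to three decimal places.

32.190°

Angle of view α = 2·arctan(w/2f) with w = 43.8 mm and f = 75.9 mm.
w/2f = 0.28854; arctan(0.28854) ≈ 16.0948°, so α ≈ 32.1897°.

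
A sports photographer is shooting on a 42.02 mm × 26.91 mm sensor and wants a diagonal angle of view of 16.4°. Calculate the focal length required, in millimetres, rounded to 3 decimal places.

Sensor diagonal = √(42.02² + 26.91²) = √2489.8285 ≈ 49.8982 mm.
From α = 2·arctan(d/2f) we get f = d / (2·tan(α/2)).
With d = 49.8982 mm and α/2 = 8.2°, tan(α/2) ≈ 0.14410, so f ≈ 49.8982 / 0.28820 ≈ 173.1347 mm.

173.135 mm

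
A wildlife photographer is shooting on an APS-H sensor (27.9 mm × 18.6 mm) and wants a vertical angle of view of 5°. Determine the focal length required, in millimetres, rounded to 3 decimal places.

213.005 mm

From α = 2·arctan(h/2f) we get f = h / (2·tan(α/2)).
With h = 18.6 mm and α/2 = 2.5°, tan(α/2) ≈ 0.04366, so f ≈ 18.6 / 0.08732 ≈ 213.0050 mm.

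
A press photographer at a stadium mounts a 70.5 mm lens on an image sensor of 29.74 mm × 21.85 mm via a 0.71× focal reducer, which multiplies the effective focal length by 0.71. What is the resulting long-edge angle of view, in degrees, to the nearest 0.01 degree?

Effective focal length f = 70.5 × 0.71 = 50.055 mm.
α = 2·arctan(29.74 / (2 × 50.055)) = 2·arctan(0.29707) ≈ 33.0905°.

33.09°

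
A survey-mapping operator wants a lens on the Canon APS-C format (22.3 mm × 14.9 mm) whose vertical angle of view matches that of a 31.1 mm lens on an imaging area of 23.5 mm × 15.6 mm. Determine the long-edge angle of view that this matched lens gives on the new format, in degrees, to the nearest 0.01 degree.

Equal vertical AOV ⇒ f₂ = f₁ · 14.9/15.6 = 31.1 × 0.95513 ≈ 29.7045 mm.
Long-edge AOV on the new format = 2·arctan(22.3 / (2 × 29.7045)) = 2·arctan(0.37536) ≈ 41.1487°.

41.15°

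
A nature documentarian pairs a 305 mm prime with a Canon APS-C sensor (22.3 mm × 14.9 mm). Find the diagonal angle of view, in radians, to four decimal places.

Sensor diagonal = √(22.3² + 14.9²) = √719.3000 ≈ 26.8198 mm.
Angle of view α = 2·arctan(d/2f) with d = 26.8198 mm and f = 305 mm.
d/2f = 0.04397; arctan(0.04397) ≈ 0.0439 rad, so α ≈ 0.0879 rad.

0.0879 rad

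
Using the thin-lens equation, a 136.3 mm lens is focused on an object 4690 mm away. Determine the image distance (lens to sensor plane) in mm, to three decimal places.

140.380 mm

1/dᵢ = 1/f − 1/dₒ = 1/136.3 − 1/4690 = 0.0071235 mm⁻¹.
dᵢ = 1/0.0071235 ≈ 140.3797 mm.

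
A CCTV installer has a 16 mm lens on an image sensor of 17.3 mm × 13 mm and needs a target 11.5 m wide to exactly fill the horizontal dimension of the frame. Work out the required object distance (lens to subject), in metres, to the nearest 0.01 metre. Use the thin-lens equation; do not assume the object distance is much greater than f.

W: 11.5 m = 11500 mm.
Magnification m = w/W = dᵢ/dₒ; combined with 1/f = 1/dₒ + 1/dᵢ this gives dₒ = f·(1 + W/w).
dₒ = 16 mm × (1 + 11500/17.3) = 16 × 665.7399 ≈ 10651.838 mm = 10.6518 m.

10.65 m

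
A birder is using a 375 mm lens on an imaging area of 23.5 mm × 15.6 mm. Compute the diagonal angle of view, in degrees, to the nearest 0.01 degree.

4.31°

Sensor diagonal = √(23.5² + 15.6²) = √795.6100 ≈ 28.2066 mm.
Angle of view α = 2·arctan(d/2f) with d = 28.2066 mm and f = 375 mm.
d/2f = 0.03761; arctan(0.03761) ≈ 2.1538°, so α ≈ 4.3076°.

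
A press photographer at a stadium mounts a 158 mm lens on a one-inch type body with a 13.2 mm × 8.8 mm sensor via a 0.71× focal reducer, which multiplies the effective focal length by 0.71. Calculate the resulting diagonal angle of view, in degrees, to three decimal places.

Effective focal length f = 158 × 0.71 = 112.18 mm.
Sensor diagonal = √(13.2² + 8.8²) = √251.6800 ≈ 15.8644 mm.
α = 2·arctan(15.864 / (2 × 112.18)) = 2·arctan(0.07071) ≈ 8.0893°.

8.089°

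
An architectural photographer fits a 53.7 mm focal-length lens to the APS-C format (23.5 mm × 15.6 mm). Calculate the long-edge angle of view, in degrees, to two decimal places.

24.68°

Angle of view α = 2·arctan(w/2f) with w = 23.5 mm and f = 53.7 mm.
w/2f = 0.21881; arctan(0.21881) ≈ 12.3423°, so α ≈ 24.6845°.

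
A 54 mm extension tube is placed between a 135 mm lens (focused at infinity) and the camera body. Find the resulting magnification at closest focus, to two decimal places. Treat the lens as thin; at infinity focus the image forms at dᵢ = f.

The tube moves the image plane from f to f + e, so dᵢ = 135 + 54 = 189 mm. Focus is achieved when 1/f = 1/dₒ + 1/dᵢ, giving dₒ = 1/(1/f − 1/(f+e)).
Magnification m = dᵢ/dₒ = (f+e)·(1/f − 1/(f+e)) = e/f = 54/135 ≈ 0.4000.

0.40×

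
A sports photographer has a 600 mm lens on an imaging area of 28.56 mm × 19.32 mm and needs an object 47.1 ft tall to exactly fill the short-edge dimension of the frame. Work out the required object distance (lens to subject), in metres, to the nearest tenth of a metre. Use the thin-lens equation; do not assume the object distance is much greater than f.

446.4 m

W: 47.1 ft × 304.8 mm/ft = 14356.08 mm.
Magnification m = h/W = dᵢ/dₒ; combined with 1/f = 1/dₒ + 1/dᵢ this gives dₒ = f·(1 + W/h).
dₒ = 600 mm × (1 + 14356.1/19.32) = 600 × 744.0683 ≈ 446440.980 mm = 446.441 m.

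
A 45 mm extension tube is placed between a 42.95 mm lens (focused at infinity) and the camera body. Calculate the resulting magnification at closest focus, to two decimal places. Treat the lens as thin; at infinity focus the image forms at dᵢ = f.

1.05×

The tube moves the image plane from f to f + e, so dᵢ = 42.95 + 45 = 87.95 mm. Focus is achieved when 1/f = 1/dₒ + 1/dᵢ, giving dₒ = 1/(1/f − 1/(f+e)).
Magnification m = dᵢ/dₒ = (f+e)·(1/f − 1/(f+e)) = e/f = 45/42.95 ≈ 1.0477.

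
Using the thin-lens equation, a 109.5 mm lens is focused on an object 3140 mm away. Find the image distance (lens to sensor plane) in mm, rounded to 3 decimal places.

113.457 mm

1/dᵢ = 1/f − 1/dₒ = 1/109.5 − 1/3140 = 0.0088139 mm⁻¹.
dᵢ = 1/0.0088139 ≈ 113.4565 mm.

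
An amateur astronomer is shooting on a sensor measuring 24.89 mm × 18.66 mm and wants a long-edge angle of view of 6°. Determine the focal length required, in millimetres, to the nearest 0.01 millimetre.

237.46 mm

From α = 2·arctan(w/2f) we get f = w / (2·tan(α/2)).
With w = 24.89 mm and α/2 = 3°, tan(α/2) ≈ 0.05241, so f ≈ 24.89 / 0.10482 ≈ 237.4647 mm.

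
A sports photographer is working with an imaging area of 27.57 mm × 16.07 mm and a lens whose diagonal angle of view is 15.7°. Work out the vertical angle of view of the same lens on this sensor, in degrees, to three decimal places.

7.943°

Sensor diagonal = √(27.57² + 16.07²) = √1018.3498 ≈ 31.9116 mm.
From the diagonal AOV: f = 31.9116 / (2·tan(7.85°)) = 31.9116 / 0.27574 ≈ 115.7290 mm.
Vertical AOV = 2·arctan(16.07 / (2 × 115.7290)) = 2·arctan(0.06943) ≈ 7.9433°.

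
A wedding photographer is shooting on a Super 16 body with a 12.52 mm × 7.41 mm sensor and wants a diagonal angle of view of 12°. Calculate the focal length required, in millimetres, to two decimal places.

Sensor diagonal = √(12.52² + 7.41²) = √211.6585 ≈ 14.5485 mm.
From α = 2·arctan(d/2f) we get f = d / (2·tan(α/2)).
With d = 14.5485 mm and α/2 = 6°, tan(α/2) ≈ 0.10510, so f ≈ 14.5485 / 0.21021 ≈ 69.2098 mm.

69.21 mm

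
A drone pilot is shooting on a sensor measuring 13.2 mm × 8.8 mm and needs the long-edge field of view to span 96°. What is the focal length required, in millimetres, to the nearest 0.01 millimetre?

5.94 mm

From α = 2·arctan(w/2f) we get f = w / (2·tan(α/2)).
With w = 13.2 mm and α/2 = 48°, tan(α/2) ≈ 1.11061, so f ≈ 13.2 / 2.22123 ≈ 5.9427 mm.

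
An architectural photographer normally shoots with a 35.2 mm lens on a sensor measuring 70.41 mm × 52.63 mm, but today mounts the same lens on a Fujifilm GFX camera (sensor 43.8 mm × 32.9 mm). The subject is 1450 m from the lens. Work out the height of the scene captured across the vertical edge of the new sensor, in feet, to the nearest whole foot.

4446 ft

The focal length stays 35.2 mm; the relevant sensor dimension is now h = 32.9 mm. Object distance dₒ = 1450 m = 1.45e+06 mm.
Thin-lens field height W = h·(dₒ − f)/f = 32.9 × (1.45e+06 − 35.2)/35.2 ≈ 1355222.782 mm = 1355222.782/304.8 ft = 4446.27 ft.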